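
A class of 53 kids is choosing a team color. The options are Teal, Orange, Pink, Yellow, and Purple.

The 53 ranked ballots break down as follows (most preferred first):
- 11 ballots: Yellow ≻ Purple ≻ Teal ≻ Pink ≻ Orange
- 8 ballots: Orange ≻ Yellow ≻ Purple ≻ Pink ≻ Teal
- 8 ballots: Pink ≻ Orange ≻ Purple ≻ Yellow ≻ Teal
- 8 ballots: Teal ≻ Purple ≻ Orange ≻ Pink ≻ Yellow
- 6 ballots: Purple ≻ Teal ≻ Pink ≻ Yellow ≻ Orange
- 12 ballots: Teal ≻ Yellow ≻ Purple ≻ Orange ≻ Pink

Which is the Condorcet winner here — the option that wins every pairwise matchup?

Yellow

Yellow vs Teal: 27–26
Yellow vs Orange: 29–24
Yellow vs Pink: 31–22
Yellow vs Purple: 31–22
Yellow beats every other option.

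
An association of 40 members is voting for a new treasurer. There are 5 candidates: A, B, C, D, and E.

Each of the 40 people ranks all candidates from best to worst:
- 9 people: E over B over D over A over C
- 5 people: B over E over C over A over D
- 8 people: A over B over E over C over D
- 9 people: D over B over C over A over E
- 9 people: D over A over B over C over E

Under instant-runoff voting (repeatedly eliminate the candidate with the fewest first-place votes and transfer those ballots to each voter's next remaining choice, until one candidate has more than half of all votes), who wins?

Round 1: A 8, B 5, C 0, D 18, E 9. C eliminated.
Round 2: A 8, B 5, D 18, E 9. B eliminated.
Round 3: A 8, D 18, E 14. A eliminated.
Round 4: D 18, E 22. E has a majority (≥21).

E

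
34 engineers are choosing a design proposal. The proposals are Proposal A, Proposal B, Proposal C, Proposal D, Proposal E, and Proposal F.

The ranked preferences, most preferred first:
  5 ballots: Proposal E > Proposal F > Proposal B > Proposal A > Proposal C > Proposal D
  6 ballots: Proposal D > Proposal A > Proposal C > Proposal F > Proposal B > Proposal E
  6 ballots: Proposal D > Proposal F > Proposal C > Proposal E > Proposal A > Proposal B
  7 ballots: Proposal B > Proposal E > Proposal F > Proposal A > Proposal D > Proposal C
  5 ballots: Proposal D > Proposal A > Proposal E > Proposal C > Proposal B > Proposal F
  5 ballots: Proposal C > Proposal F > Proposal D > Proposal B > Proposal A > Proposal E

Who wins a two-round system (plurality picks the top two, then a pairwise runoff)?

Round 1 first-place votes: Proposal A 0, Proposal B 7, Proposal C 5, Proposal D 17, Proposal E 5, Proposal F 0. Proposal D and Proposal B advance.
Runoff: Proposal D is ranked above Proposal B on 22 ballots, Proposal B above Proposal D on 12.

Proposal D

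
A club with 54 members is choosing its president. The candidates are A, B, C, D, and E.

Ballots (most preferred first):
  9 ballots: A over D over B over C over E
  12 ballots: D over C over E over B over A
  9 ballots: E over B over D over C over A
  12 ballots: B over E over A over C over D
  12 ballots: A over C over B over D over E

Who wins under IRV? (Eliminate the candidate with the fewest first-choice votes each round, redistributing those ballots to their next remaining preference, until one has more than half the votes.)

B

Round 1: A 21, B 12, C 0, D 12, E 9. C eliminated.
Round 2: A 21, B 12, D 12, E 9. E eliminated.
Round 3: A 21, B 21, D 12. D eliminated.
Round 4: A 21, B 33. B has a majority (≥28).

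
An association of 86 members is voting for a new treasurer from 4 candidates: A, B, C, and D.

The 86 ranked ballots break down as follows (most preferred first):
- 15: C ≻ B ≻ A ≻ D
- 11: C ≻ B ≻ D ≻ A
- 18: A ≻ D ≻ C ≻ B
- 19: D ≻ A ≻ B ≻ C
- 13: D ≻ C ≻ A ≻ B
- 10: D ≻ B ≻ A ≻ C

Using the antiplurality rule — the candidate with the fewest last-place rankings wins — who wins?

Last-place votes: A 11, B 31, C 29, D 15.

A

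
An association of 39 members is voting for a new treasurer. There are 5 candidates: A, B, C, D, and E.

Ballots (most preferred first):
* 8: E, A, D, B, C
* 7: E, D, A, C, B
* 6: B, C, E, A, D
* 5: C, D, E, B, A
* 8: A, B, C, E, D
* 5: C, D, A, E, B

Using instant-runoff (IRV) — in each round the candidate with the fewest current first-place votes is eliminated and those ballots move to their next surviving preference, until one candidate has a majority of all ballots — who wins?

C

Round 1: A 8, B 6, C 10, D 0, E 15. D eliminated.
Round 2: A 8, B 6, C 10, E 15. B eliminated.
Round 3: A 8, C 16, E 15. A eliminated.
Round 4: C 24, E 15. C has a majority (≥20).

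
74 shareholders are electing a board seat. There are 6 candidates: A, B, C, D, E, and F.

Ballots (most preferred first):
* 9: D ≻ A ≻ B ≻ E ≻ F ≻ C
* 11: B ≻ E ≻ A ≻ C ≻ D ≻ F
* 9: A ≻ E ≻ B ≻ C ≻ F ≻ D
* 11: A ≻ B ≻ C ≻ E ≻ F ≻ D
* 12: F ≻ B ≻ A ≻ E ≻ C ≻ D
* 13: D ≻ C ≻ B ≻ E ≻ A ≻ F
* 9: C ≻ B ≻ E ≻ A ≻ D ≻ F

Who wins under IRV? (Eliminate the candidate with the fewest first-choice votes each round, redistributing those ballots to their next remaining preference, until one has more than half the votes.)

B

Round 1: A 20, B 11, C 9, D 22, E 0, F 12. E eliminated.
Round 2: A 20, B 11, C 9, D 22, F 12. C eliminated.
Round 3: A 20, B 20, D 22, F 12. F eliminated.
Round 4: A 20, B 32, D 22. A eliminated.
Round 5: B 52, D 22. B has a majority (≥38).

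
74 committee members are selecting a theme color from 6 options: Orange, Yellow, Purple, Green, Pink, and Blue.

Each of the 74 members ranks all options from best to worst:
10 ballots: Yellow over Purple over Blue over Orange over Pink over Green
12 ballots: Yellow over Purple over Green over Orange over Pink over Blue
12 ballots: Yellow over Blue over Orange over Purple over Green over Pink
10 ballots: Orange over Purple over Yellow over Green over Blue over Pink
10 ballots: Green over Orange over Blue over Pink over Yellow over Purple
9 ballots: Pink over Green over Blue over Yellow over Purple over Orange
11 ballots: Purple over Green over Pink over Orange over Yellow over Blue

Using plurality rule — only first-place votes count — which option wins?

Yellow

First-place votes: Orange 10, Yellow 34, Purple 11, Green 10, Pink 9, Blue 0.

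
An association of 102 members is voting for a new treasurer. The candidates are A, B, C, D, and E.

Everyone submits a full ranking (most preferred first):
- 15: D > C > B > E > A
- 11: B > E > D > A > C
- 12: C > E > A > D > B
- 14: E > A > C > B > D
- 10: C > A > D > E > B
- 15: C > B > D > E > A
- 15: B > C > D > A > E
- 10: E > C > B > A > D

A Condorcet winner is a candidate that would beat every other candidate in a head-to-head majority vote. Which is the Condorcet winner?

C vs A: 77–25
C vs B: 76–26
C vs D: 76–26
C vs E: 67–35
C beats every other candidate.

C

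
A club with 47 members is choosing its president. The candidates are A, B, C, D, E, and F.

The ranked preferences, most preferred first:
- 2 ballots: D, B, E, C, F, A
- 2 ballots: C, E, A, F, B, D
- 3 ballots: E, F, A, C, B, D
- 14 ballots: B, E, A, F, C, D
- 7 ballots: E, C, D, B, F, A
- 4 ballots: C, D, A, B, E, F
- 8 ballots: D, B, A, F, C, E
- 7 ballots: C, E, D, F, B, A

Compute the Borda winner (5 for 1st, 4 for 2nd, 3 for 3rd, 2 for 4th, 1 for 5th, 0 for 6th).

A: 2×0 + 2×3 + 3×3 + 14×3 + 7×0 + 4×3 + 8×3 + 7×0 = 93
B: 2×4 + 2×1 + 3×1 + 14×5 + 7×2 + 4×2 + 8×4 + 7×1 = 144
C: 2×2 + 2×5 + 3×2 + 14×1 + 7×4 + 4×5 + 8×1 + 7×5 = 125
D: 2×5 + 2×0 + 3×0 + 14×0 + 7×3 + 4×4 + 8×5 + 7×3 = 108
E: 2×3 + 2×4 + 3×5 + 14×4 + 7×5 + 4×1 + 8×0 + 7×4 = 152
F: 2×1 + 2×2 + 3×4 + 14×2 + 7×1 + 4×0 + 8×2 + 7×2 = 83

E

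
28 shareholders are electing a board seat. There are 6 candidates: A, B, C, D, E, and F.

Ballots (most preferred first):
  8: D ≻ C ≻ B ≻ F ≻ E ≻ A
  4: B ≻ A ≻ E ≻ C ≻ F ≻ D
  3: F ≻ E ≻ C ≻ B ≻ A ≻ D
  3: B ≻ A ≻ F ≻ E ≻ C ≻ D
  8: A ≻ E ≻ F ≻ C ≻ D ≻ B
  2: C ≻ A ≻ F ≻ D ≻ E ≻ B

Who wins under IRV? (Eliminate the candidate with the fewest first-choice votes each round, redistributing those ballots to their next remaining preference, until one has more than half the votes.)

Round 1: A 8, B 7, C 2, D 8, E 0, F 3. E eliminated.
Round 2: A 8, B 7, C 2, D 8, F 3. C eliminated.
Round 3: A 10, B 7, D 8, F 3. F eliminated.
Round 4: A 10, B 10, D 8. D eliminated.
Round 5: A 10, B 18. B has a majority (≥15).

B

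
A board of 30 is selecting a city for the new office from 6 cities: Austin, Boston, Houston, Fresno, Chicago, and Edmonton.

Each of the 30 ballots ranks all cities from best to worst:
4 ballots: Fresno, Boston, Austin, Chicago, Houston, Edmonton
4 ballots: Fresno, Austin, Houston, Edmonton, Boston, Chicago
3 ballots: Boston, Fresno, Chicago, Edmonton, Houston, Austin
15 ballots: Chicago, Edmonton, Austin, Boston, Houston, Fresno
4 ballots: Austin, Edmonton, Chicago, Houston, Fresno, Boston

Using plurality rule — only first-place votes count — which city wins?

First-place votes: Austin 4, Boston 3, Houston 0, Fresno 8, Chicago 15, Edmonton 0.

Chicago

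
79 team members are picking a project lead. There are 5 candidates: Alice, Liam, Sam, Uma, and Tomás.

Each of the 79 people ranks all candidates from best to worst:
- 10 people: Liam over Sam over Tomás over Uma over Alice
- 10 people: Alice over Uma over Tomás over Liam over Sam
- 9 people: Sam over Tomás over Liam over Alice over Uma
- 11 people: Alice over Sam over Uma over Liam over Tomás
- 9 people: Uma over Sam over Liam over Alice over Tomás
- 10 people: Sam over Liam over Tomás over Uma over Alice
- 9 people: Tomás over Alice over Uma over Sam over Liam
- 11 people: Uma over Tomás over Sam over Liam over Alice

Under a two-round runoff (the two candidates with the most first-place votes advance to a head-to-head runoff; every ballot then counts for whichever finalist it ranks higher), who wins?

Round 1 first-place votes: Alice 21, Liam 10, Sam 19, Uma 20, Tomás 9. Alice and Uma advance.
Runoff: Alice is ranked above Uma on 39 ballots, Uma above Alice on 40.

Uma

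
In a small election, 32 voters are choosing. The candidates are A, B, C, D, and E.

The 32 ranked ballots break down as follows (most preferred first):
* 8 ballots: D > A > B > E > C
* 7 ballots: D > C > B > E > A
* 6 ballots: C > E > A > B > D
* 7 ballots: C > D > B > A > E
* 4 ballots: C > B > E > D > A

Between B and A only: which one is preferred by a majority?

B is ranked above A on 18 ballots; A above B on 14.

B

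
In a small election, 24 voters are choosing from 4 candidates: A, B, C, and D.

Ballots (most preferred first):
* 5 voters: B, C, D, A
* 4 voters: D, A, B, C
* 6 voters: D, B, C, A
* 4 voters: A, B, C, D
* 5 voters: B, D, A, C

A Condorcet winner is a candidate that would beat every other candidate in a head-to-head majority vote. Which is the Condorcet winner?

B vs A: 16–8
B vs C: 24–0
B vs D: 14–10
B beats every other candidate.

B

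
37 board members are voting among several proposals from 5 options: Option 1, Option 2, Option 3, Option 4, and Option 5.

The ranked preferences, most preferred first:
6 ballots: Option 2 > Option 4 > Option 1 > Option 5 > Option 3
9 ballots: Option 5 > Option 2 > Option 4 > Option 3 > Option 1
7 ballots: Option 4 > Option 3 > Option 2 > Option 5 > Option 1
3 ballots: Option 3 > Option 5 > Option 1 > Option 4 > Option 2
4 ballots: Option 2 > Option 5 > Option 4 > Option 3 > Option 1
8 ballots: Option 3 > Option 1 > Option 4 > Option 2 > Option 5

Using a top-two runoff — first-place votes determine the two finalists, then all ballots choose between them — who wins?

Option 2

Round 1 first-place votes: Option 1 0, Option 2 10, Option 3 11, Option 4 7, Option 5 9. Option 3 and Option 2 advance.
Runoff: Option 3 is ranked above Option 2 on 18 ballots, Option 2 above Option 3 on 19.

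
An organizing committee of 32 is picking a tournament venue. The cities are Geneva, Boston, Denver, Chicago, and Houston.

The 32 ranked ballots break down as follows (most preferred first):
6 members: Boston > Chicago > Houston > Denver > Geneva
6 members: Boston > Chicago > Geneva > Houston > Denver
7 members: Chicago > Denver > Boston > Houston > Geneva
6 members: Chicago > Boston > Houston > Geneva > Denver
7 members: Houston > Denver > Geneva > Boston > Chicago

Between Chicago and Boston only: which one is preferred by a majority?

Chicago is ranked above Boston on 13 ballots; Boston above Chicago on 19.

Boston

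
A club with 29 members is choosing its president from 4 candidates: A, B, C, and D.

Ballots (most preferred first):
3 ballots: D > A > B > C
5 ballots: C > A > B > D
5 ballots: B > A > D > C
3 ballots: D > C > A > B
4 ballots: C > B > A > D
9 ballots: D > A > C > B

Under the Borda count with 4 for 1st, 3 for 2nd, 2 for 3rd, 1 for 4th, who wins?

A: 3×3 + 5×3 + 5×3 + 3×2 + 4×2 + 9×3 = 80
B: 3×2 + 5×2 + 5×4 + 3×1 + 4×3 + 9×1 = 60
C: 3×1 + 5×4 + 5×1 + 3×3 + 4×4 + 9×2 = 71
D: 3×4 + 5×1 + 5×2 + 3×4 + 4×1 + 9×4 = 79

A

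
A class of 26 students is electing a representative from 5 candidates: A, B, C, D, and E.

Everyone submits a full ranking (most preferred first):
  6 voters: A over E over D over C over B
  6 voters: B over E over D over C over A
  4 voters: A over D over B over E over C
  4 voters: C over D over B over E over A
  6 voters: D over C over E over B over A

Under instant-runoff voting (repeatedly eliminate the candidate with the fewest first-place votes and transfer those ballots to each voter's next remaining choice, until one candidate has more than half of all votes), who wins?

Round 1: A 10, B 6, C 4, D 6, E 0. E eliminated.
Round 2: A 10, B 6, C 4, D 6. C eliminated.
Round 3: A 10, B 6, D 10. B eliminated.
Round 4: A 10, D 16. D has a majority (≥14).

D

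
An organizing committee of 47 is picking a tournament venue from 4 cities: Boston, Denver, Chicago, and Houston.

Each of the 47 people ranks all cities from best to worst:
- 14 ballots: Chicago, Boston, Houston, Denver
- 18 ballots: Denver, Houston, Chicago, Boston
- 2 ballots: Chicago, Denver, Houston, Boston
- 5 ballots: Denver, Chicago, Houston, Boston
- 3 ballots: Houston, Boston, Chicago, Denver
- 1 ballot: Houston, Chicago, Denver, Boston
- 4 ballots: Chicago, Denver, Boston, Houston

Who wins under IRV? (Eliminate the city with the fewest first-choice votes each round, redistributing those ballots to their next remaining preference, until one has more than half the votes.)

Chicago

Round 1: Boston 0, Denver 23, Chicago 20, Houston 4. Boston eliminated.
Round 2: Denver 23, Chicago 20, Houston 4. Houston eliminated.
Round 3: Denver 23, Chicago 24. Chicago has a majority (≥24).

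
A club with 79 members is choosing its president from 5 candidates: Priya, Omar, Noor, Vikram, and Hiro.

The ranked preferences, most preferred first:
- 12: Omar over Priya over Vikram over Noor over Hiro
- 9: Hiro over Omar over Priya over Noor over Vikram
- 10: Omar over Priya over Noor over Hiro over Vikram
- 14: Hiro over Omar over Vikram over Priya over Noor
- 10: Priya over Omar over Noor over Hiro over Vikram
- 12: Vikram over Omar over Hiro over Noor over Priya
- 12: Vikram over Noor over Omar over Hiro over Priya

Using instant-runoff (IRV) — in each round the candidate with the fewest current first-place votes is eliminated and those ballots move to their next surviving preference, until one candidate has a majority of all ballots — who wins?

Omar

Round 1: Priya 10, Omar 22, Noor 0, Vikram 24, Hiro 23. Noor eliminated.
Round 2: Priya 10, Omar 22, Vikram 24, Hiro 23. Priya eliminated.
Round 3: Omar 32, Vikram 24, Hiro 23. Hiro eliminated.
Round 4: Omar 55, Vikram 24. Omar has a majority (≥40).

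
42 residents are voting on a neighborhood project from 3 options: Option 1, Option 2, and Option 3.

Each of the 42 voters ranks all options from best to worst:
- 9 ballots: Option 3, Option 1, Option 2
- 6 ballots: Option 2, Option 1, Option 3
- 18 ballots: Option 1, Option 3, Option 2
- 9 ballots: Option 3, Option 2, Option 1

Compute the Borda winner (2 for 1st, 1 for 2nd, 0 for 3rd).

Option 3

Option 1: 9×1 + 6×1 + 18×2 + 9×0 = 51
Option 2: 9×0 + 6×2 + 18×0 + 9×1 = 21
Option 3: 9×2 + 6×0 + 18×1 + 9×2 = 54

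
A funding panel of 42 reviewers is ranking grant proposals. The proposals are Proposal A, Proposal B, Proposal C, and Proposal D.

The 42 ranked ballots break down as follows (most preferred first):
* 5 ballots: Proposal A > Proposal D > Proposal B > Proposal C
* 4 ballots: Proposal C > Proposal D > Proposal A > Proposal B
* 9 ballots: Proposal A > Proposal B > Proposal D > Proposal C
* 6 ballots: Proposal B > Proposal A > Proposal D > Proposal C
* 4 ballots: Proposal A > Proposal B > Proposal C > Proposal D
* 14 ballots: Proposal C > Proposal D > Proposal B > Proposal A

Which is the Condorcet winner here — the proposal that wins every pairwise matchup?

Proposal A vs Proposal B: 22–20
Proposal A vs Proposal C: 24–18
Proposal A vs Proposal D: 24–18
Proposal A beats every other proposal.

Proposal A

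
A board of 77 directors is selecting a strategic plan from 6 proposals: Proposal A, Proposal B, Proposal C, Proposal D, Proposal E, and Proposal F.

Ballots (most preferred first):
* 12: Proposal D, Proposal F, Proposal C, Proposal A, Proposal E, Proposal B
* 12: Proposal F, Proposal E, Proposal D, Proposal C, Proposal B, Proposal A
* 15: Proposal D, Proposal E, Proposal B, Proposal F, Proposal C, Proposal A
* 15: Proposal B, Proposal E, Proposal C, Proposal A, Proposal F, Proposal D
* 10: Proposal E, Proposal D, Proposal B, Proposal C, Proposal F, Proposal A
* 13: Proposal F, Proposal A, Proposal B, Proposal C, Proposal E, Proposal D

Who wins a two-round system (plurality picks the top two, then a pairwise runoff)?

Proposal F

Round 1 first-place votes: Proposal A 0, Proposal B 15, Proposal C 0, Proposal D 27, Proposal E 10, Proposal F 25. Proposal D and Proposal F advance.
Runoff: Proposal D is ranked above Proposal F on 37 ballots, Proposal F above Proposal D on 40.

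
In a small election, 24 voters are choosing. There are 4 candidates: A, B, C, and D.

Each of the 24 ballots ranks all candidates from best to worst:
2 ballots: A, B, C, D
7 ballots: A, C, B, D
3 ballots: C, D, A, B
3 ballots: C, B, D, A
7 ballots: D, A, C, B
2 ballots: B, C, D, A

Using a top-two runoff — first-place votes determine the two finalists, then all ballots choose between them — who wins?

D

Round 1 first-place votes: A 9, B 2, C 6, D 7. A and D advance.
Runoff: A is ranked above D on 9 ballots, D above A on 15.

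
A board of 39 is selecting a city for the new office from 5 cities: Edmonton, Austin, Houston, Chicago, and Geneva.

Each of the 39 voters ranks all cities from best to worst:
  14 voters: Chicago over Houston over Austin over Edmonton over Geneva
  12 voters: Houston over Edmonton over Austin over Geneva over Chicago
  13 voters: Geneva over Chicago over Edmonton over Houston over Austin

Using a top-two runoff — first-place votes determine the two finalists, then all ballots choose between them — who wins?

Geneva

Round 1 first-place votes: Edmonton 0, Austin 0, Houston 12, Chicago 14, Geneva 13. Chicago and Geneva advance.
Runoff: Chicago is ranked above Geneva on 14 ballots, Geneva above Chicago on 25.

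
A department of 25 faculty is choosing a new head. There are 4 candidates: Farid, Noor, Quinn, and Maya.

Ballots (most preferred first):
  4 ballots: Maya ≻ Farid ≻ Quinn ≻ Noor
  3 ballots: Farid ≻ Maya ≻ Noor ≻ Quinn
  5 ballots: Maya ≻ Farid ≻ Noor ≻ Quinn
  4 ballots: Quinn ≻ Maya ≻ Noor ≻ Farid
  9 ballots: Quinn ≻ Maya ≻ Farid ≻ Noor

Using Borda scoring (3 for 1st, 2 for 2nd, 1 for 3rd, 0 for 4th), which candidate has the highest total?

Farid: 4×2 + 3×3 + 5×2 + 4×0 + 9×1 = 36
Noor: 4×0 + 3×1 + 5×1 + 4×1 + 9×0 = 12
Quinn: 4×1 + 3×0 + 5×0 + 4×3 + 9×3 = 43
Maya: 4×3 + 3×2 + 5×3 + 4×2 + 9×2 = 59

Maya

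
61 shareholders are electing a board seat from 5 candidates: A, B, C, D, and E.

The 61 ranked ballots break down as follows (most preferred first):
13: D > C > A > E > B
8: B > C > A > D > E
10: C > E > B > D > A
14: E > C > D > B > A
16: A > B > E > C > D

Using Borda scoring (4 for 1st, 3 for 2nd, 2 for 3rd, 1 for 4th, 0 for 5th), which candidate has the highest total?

C

A: 13×2 + 8×2 + 10×0 + 14×0 + 16×4 = 106
B: 13×0 + 8×4 + 10×2 + 14×1 + 16×3 = 114
C: 13×3 + 8×3 + 10×4 + 14×3 + 16×1 = 161
D: 13×4 + 8×1 + 10×1 + 14×2 + 16×0 = 98
E: 13×1 + 8×0 + 10×3 + 14×4 + 16×2 = 131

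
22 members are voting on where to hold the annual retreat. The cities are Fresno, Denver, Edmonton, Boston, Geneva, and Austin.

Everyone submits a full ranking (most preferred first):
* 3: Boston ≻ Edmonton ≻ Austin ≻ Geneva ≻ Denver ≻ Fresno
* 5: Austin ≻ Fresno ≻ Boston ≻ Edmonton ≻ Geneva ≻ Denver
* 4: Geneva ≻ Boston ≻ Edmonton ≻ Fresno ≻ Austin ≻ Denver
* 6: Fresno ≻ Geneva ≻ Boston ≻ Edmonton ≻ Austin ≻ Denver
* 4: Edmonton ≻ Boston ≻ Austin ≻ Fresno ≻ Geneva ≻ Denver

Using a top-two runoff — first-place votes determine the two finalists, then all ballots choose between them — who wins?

Austin

Round 1 first-place votes: Fresno 6, Denver 0, Edmonton 4, Boston 3, Geneva 4, Austin 5. Fresno and Austin advance.
Runoff: Fresno is ranked above Austin on 10 ballots, Austin above Fresno on 12.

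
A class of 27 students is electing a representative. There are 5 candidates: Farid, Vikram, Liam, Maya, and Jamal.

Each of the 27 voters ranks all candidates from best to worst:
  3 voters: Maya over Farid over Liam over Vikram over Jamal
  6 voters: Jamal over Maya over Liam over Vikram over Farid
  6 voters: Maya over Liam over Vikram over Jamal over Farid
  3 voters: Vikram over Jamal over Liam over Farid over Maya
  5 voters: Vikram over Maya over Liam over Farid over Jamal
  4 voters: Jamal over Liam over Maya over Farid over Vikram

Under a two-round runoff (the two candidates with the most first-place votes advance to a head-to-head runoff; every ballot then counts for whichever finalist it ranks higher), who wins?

Round 1 first-place votes: Farid 0, Vikram 8, Liam 0, Maya 9, Jamal 10. Jamal and Maya advance.
Runoff: Jamal is ranked above Maya on 13 ballots, Maya above Jamal on 14.

Maya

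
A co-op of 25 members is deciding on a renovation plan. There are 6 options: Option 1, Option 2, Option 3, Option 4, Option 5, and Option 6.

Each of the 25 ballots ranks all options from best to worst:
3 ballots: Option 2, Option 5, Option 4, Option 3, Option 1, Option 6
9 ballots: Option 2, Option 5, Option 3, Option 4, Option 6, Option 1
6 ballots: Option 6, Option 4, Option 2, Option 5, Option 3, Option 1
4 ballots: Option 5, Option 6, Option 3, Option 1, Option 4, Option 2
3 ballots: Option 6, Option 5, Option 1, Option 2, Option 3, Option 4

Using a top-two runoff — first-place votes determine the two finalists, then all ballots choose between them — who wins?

Round 1 first-place votes: Option 1 0, Option 2 12, Option 3 0, Option 4 0, Option 5 4, Option 6 9. Option 2 and Option 6 advance.
Runoff: Option 2 is ranked above Option 6 on 12 ballots, Option 6 above Option 2 on 13.

Option 6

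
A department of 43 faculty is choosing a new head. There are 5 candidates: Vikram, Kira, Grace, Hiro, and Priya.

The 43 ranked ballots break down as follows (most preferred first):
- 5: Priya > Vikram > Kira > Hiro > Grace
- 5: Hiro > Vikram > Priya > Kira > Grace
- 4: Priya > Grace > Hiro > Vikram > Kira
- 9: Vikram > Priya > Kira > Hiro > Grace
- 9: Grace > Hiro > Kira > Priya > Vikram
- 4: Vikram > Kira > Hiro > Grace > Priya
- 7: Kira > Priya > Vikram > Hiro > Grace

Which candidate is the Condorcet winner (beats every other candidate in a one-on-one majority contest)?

Priya

Priya vs Vikram: 25–18
Priya vs Kira: 23–20
Priya vs Grace: 30–13
Priya vs Hiro: 25–18
Priya beats every other candidate.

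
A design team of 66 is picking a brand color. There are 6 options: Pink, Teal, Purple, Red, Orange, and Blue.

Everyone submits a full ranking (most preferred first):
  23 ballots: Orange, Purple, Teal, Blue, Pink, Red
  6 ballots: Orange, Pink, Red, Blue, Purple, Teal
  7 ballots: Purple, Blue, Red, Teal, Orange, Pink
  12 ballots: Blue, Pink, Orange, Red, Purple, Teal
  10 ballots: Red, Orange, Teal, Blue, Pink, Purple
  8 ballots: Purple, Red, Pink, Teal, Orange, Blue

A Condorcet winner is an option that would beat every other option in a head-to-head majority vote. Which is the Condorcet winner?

Orange vs Pink: 46–20
Orange vs Teal: 51–15
Orange vs Purple: 51–15
Orange vs Red: 41–25
Orange vs Blue: 47–19
Orange beats every other option.

Orange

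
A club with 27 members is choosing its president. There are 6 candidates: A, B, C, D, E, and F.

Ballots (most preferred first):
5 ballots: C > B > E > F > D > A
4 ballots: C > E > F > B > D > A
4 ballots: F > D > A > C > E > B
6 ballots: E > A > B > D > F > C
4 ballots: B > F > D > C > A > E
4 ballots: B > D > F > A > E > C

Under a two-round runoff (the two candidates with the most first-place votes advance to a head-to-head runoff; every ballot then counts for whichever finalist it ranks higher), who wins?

Round 1 first-place votes: A 0, B 8, C 9, D 0, E 6, F 4. C and B advance.
Runoff: C is ranked above B on 13 ballots, B above C on 14.

B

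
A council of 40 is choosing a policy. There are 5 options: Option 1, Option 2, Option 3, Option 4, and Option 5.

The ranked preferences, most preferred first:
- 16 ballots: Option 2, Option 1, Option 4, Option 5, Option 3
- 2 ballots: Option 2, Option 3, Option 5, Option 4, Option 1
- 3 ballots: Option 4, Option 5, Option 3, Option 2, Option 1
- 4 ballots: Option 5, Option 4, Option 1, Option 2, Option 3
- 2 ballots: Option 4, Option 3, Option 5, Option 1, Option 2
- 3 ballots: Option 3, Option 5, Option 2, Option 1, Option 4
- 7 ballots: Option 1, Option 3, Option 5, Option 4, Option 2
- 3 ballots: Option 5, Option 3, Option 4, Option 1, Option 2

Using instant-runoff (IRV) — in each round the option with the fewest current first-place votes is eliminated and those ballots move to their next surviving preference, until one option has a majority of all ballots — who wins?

Round 1: Option 1 7, Option 2 18, Option 3 3, Option 4 5, Option 5 7. Option 3 eliminated.
Round 2: Option 1 7, Option 2 18, Option 4 5, Option 5 10. Option 4 eliminated.
Round 3: Option 1 7, Option 2 18, Option 5 15. Option 1 eliminated.
Round 4: Option 2 18, Option 5 22. Option 5 has a majority (≥21).

Option 5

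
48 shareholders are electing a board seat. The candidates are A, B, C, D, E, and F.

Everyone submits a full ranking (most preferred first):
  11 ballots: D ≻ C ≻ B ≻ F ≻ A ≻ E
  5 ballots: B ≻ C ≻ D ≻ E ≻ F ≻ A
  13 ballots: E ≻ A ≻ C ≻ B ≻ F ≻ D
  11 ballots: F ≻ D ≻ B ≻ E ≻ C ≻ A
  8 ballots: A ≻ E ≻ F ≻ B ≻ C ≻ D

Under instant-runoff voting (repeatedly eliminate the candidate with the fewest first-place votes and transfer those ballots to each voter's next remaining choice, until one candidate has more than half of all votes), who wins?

Round 1: A 8, B 5, C 0, D 11, E 13, F 11. C eliminated.
Round 2: A 8, B 5, D 11, E 13, F 11. B eliminated.
Round 3: A 8, D 16, E 13, F 11. A eliminated.
Round 4: D 16, E 21, F 11. F eliminated.
Round 5: D 27, E 21. D has a majority (≥25).

D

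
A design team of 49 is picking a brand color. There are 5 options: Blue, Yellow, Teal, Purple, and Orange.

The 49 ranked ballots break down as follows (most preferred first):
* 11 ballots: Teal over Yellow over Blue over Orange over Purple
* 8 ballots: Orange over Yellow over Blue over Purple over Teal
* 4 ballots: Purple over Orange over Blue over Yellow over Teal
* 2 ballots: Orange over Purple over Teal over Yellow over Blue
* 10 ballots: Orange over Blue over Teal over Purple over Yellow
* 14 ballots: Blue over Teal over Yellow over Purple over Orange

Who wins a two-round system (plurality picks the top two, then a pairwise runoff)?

Round 1 first-place votes: Blue 14, Yellow 0, Teal 11, Purple 4, Orange 20. Orange and Blue advance.
Runoff: Orange is ranked above Blue on 24 ballots, Blue above Orange on 25.

Blue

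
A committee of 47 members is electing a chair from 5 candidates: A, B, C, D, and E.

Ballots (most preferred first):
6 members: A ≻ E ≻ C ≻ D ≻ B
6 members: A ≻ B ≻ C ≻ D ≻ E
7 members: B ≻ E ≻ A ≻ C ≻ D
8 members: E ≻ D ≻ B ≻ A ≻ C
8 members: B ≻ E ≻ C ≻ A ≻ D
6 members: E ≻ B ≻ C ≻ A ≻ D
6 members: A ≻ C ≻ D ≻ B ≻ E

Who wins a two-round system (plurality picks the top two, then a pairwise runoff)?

Round 1 first-place votes: A 18, B 15, C 0, D 0, E 14. A and B advance.
Runoff: A is ranked above B on 18 ballots, B above A on 29.

B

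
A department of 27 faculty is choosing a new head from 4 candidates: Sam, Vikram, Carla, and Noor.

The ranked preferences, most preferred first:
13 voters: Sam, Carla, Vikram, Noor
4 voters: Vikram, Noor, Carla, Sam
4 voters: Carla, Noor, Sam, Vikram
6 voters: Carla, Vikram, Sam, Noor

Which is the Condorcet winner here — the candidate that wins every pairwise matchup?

Carla

Carla vs Sam: 14–13
Carla vs Vikram: 23–4
Carla vs Noor: 23–4
Carla beats every other candidate.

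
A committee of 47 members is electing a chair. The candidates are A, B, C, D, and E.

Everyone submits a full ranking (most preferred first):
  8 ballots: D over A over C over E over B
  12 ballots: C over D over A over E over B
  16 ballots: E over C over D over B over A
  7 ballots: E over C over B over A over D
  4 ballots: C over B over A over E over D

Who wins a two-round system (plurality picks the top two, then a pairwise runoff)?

Round 1 first-place votes: A 0, B 0, C 16, D 8, E 23. E and C advance.
Runoff: E is ranked above C on 23 ballots, C above E on 24.

C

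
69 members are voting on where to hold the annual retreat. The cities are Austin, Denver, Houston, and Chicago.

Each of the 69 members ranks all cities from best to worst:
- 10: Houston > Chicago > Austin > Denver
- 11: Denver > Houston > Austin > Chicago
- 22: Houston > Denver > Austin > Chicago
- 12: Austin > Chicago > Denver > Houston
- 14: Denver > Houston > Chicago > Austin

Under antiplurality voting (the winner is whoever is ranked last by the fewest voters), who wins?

Last-place votes: Austin 14, Denver 10, Houston 12, Chicago 33.

Denver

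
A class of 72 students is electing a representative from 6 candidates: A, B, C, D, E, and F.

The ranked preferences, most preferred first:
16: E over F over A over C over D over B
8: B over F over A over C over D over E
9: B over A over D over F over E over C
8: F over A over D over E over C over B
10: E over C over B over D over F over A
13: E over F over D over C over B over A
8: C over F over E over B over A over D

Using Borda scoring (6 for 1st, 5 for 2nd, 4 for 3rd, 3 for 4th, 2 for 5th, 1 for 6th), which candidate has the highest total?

F

A: 16×4 + 8×4 + 9×5 + 8×5 + 10×1 + 13×1 + 8×2 = 220
B: 16×1 + 8×6 + 9×6 + 8×1 + 10×4 + 13×2 + 8×3 = 216
C: 16×3 + 8×3 + 9×1 + 8×2 + 10×5 + 13×3 + 8×6 = 234
D: 16×2 + 8×2 + 9×4 + 8×4 + 10×3 + 13×4 + 8×1 = 206
E: 16×6 + 8×1 + 9×2 + 8×3 + 10×6 + 13×6 + 8×4 = 316
F: 16×5 + 8×5 + 9×3 + 8×6 + 10×2 + 13×5 + 8×5 = 320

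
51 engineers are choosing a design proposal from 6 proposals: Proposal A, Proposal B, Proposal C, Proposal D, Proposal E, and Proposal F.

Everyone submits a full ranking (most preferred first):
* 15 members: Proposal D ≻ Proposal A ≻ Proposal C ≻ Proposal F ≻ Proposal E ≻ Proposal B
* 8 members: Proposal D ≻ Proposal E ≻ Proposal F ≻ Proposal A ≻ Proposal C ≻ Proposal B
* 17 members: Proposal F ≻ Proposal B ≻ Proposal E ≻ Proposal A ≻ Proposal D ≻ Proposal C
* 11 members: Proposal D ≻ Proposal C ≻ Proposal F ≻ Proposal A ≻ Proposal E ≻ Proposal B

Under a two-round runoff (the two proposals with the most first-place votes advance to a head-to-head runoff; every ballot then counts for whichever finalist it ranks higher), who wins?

Round 1 first-place votes: Proposal A 0, Proposal B 0, Proposal C 0, Proposal D 34, Proposal E 0, Proposal F 17. Proposal D and Proposal F advance.
Runoff: Proposal D is ranked above Proposal F on 34 ballots, Proposal F above Proposal D on 17.

Proposal D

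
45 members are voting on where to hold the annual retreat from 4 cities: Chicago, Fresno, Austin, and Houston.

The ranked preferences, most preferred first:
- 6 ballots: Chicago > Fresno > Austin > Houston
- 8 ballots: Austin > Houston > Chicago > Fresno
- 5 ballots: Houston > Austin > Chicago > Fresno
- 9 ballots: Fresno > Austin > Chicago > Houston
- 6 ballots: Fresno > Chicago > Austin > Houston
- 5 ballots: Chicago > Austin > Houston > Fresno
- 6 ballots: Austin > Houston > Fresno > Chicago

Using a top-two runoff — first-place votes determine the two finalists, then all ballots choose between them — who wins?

Round 1 first-place votes: Chicago 11, Fresno 15, Austin 14, Houston 5. Fresno and Austin advance.
Runoff: Fresno is ranked above Austin on 21 ballots, Austin above Fresno on 24.

Austin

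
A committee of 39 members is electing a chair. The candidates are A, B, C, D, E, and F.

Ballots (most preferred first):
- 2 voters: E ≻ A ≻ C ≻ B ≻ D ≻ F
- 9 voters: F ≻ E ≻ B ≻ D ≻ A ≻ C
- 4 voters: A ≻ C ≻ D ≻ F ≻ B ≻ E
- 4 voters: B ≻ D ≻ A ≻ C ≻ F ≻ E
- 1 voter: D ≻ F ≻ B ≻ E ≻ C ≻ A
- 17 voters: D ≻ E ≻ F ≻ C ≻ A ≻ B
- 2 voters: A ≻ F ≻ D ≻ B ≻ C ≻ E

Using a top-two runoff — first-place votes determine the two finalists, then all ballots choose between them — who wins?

Round 1 first-place votes: A 6, B 4, C 0, D 18, E 2, F 9. D and F advance.
Runoff: D is ranked above F on 28 ballots, F above D on 11.

D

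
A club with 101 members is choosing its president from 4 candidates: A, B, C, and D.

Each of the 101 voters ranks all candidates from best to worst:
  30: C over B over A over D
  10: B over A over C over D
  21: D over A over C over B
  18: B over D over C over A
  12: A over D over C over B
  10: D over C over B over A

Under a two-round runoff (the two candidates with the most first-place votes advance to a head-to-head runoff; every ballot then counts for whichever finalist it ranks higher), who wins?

D

Round 1 first-place votes: A 12, B 28, C 30, D 31. D and C advance.
Runoff: D is ranked above C on 61 ballots, C above D on 40.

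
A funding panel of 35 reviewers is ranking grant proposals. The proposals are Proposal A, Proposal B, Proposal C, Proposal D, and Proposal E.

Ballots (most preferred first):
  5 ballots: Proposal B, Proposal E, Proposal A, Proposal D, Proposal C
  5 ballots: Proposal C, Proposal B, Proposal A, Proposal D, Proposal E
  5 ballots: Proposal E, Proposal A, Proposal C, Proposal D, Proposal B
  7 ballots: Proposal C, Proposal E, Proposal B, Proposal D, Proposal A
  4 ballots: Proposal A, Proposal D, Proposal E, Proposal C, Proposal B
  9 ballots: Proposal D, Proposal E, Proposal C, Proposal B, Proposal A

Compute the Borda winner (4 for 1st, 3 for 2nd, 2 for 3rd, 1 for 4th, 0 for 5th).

Proposal A: 5×2 + 5×2 + 5×3 + 7×0 + 4×4 + 9×0 = 51
Proposal B: 5×4 + 5×3 + 5×0 + 7×2 + 4×0 + 9×1 = 58
Proposal C: 5×0 + 5×4 + 5×2 + 7×4 + 4×1 + 9×2 = 80
Proposal D: 5×1 + 5×1 + 5×1 + 7×1 + 4×3 + 9×4 = 70
Proposal E: 5×3 + 5×0 + 5×4 + 7×3 + 4×2 + 9×3 = 91

Proposal E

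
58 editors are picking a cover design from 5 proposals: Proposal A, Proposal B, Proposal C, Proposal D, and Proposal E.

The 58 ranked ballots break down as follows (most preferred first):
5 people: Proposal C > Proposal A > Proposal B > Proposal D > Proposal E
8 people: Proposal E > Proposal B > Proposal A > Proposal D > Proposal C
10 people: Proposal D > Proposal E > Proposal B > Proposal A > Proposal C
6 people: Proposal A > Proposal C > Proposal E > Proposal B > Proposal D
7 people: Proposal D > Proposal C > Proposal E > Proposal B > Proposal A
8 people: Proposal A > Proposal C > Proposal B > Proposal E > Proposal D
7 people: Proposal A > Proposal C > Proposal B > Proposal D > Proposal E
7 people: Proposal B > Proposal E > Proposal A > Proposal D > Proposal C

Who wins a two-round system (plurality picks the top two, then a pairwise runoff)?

Round 1 first-place votes: Proposal A 21, Proposal B 7, Proposal C 5, Proposal D 17, Proposal E 8. Proposal A and Proposal D advance.
Runoff: Proposal A is ranked above Proposal D on 41 ballots, Proposal D above Proposal A on 17.

Proposal A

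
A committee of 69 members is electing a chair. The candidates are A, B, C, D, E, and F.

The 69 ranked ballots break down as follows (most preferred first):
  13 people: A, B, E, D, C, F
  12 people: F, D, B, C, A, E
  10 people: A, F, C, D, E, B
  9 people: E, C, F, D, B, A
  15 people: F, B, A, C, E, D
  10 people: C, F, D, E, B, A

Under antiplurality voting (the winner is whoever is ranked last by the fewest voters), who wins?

C

Last-place votes: A 19, B 10, C 0, D 15, E 12, F 13.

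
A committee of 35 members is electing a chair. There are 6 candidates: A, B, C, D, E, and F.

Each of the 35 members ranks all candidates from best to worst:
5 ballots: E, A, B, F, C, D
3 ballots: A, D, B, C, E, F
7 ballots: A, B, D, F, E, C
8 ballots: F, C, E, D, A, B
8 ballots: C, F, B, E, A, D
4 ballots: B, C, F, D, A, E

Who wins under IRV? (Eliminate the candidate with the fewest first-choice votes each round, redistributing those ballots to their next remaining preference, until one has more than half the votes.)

Round 1: A 10, B 4, C 8, D 0, E 5, F 8. D eliminated.
Round 2: A 10, B 4, C 8, E 5, F 8. B eliminated.
Round 3: A 10, C 12, E 5, F 8. E eliminated.
Round 4: A 15, C 12, F 8. F eliminated.
Round 5: A 15, C 20. C has a majority (≥18).

C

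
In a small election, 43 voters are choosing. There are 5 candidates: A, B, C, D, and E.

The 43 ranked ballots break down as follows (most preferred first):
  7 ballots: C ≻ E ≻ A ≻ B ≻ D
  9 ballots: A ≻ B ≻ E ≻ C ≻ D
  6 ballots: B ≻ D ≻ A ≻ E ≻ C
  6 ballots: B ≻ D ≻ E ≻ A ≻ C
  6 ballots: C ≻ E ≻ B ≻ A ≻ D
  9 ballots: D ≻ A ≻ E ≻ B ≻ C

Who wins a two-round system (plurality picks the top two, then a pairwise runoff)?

Round 1 first-place votes: A 9, B 12, C 13, D 9, E 0. C and B advance.
Runoff: C is ranked above B on 13 ballots, B above C on 30.

B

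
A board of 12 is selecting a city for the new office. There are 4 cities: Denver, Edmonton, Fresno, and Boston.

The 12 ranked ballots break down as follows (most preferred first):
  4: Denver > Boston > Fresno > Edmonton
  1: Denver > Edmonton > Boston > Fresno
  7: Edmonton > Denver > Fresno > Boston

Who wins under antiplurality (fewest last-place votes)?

Denver

Last-place votes: Denver 0, Edmonton 4, Fresno 1, Boston 7.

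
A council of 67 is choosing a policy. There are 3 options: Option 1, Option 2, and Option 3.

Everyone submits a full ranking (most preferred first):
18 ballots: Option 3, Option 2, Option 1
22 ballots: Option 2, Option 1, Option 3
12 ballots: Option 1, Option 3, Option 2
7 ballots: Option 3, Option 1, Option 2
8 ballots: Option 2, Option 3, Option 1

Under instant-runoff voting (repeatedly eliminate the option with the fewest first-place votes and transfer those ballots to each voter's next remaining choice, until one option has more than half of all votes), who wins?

Option 3

Round 1: Option 1 12, Option 2 30, Option 3 25. Option 1 eliminated.
Round 2: Option 2 30, Option 3 37. Option 3 has a majority (≥34).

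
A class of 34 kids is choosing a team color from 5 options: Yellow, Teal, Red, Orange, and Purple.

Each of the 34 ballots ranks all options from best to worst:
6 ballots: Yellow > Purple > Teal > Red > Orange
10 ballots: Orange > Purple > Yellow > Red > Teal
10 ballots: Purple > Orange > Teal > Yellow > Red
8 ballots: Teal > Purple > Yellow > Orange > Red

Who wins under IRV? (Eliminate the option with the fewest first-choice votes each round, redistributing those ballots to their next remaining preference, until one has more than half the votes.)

Purple

Round 1: Yellow 6, Teal 8, Red 0, Orange 10, Purple 10. Red eliminated.
Round 2: Yellow 6, Teal 8, Orange 10, Purple 10. Yellow eliminated.
Round 3: Teal 8, Orange 10, Purple 16. Teal eliminated.
Round 4: Orange 10, Purple 24. Purple has a majority (≥18).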